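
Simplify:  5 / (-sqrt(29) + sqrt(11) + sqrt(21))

Group as (sqrt(11) + sqrt(21)) - sqrt(29); multiply by (sqrt(11) + sqrt(21)) + sqrt(29), then rationalise the remaining surd.

(-3*sqrt(29) + 19*sqrt(21) + 39*sqrt(11) + 2*sqrt(6699))/183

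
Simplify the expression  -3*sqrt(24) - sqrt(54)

-9*sqrt(6)

3*sqrt(24) = 6*sqrt(6); sqrt(54) = 3*sqrt(6)
Combine: (-6 - 3)·sqrt(6) = -9*sqrt(6)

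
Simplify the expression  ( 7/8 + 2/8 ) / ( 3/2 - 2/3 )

27/20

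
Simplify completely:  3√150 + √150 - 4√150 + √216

3√150 = 15*√6; √150 = 5*√6; 4√150 = 20*√6; √216 = 6*√6
Combine: (15 + 5 - 20 + 6)·√6 = 6*√6

6*√6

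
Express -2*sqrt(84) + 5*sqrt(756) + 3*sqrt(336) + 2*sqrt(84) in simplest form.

42*sqrt(21)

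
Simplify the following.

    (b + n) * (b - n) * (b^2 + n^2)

b^4 - n^4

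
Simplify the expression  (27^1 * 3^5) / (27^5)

3^(-7)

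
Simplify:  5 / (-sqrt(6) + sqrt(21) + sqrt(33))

(-40*sqrt(6) - 5*sqrt(33) + 15*sqrt(21) + 5*sqrt(462))/78

Group as (sqrt(21) + sqrt(33)) - sqrt(6); multiply by (sqrt(21) + sqrt(33)) + sqrt(6), then rationalise the remaining surd.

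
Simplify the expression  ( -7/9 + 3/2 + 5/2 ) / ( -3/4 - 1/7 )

-812/225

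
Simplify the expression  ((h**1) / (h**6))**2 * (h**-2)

Inside the bracket: (h**-5)
Raise to the power 2: (h**-10)
Multiply by (h**-2): add exponents.

h**(-12)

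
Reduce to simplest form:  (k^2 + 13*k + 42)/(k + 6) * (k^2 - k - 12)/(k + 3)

Factor: k^2 + 13*k + 42 = (k + 7)*(k + 6);  k^2 - k - 12 = (k + 3)*(k - 4)
Cancel the common factors (k + 6), (k + 3).

k^2 + 3*k - 28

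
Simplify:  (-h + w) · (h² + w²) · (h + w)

-h⁴ + w⁴

(w+h)(w-h) = -h² + w²; continue pairing.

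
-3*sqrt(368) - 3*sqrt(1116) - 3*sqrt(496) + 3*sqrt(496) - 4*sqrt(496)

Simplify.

3*sqrt(368) = 12*sqrt(23); 3*sqrt(1116) = 18*sqrt(31); 3*sqrt(496) = 12*sqrt(31); 3*sqrt(496) = 12*sqrt(31); 4*sqrt(496) = 16*sqrt(31)

-34*sqrt(31) - 12*sqrt(23)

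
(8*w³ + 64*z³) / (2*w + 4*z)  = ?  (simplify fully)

4*w² - 8*w*z + 16*z²

Factor as (a+b)(a^2-ab+b^2) with a=(4*z), b=(2*w).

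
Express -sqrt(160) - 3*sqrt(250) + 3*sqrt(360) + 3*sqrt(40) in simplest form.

5*sqrt(10)

sqrt(160) = 4*sqrt(10); 3*sqrt(250) = 15*sqrt(10); 3*sqrt(360) = 18*sqrt(10); 3*sqrt(40) = 6*sqrt(10)
Combine: (-4 - 15 + 18 + 6)·sqrt(10) = 5*sqrt(10)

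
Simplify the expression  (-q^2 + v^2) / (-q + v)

Factor v^2 - q^2 and cancel (-q + v).

q + v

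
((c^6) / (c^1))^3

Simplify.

Inside the bracket: c^5
Raise to the power 3: c^15

c^15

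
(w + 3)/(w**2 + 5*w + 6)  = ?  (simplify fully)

1/(w + 2)

Factor: w**2 + 5*w + 6 = (w + 2)*(w + 3)
Cancel the common factor (w + 3).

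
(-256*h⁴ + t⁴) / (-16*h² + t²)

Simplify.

16*h² + t²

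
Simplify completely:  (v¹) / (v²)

1/v

Quotient: (v^-1)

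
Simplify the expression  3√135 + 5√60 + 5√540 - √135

46*√15

3√135 = 9*√15; 5√60 = 10*√15; 5√540 = 30*√15; √135 = 3*√15
Combine: (9 + 10 + 30 - 3)·√15 = 46*√15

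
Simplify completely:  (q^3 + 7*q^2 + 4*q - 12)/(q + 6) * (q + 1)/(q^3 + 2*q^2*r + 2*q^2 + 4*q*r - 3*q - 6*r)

Factor: q^3 + 7*q^2 + 4*q - 12 = (q + 6)*(q - 1)*(q + 2);  q^3 + 2*q^2*r + 2*q^2 + 4*q*r - 3*q - 6*r = (q - 1)*(q + 2*r)*(q + 3)
Cancel the common factors (q - 1), (q + 6).

(q^2 + 3*q + 2)/(q^2 + 2*q*r + 3*q + 6*r)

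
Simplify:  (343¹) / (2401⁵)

343¹ = 7^3; 2401⁵ = 7^20
Combine exponents: 7^(-17)

7^(-17)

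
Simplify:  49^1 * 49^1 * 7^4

7^8

49^1 = 7^2; 49^1 = 7^2; 7^4 = 7^4
Combine exponents: 7^8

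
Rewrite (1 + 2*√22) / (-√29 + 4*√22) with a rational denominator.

(√29 + 4*√22 + 2*√638 + 176)/323

Multiply numerator and denominator by √29 + 4*√22.
Denominator becomes 323; numerator becomes √29 + 4*√22 + 2*√638 + 176.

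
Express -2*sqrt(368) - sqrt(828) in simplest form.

2*sqrt(368) = 8*sqrt(23); sqrt(828) = 6*sqrt(23)
Combine: (-8 - 6)·sqrt(23) = -14*sqrt(23)

-14*sqrt(23)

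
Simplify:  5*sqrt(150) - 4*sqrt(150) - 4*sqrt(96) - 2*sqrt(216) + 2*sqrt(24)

-19*sqrt(6)

5*sqrt(150) = 25*sqrt(6); 4*sqrt(150) = 20*sqrt(6); 4*sqrt(96) = 16*sqrt(6); 2*sqrt(216) = 12*sqrt(6); 2*sqrt(24) = 4*sqrt(6)
Combine: (25 - 20 - 16 - 12 + 4)·sqrt(6) = -19*sqrt(6)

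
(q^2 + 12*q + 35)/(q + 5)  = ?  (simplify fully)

Factor: q^2 + 12*q + 35 = (q + 5)*(q + 7)
Cancel the common factor (q + 5).

q + 7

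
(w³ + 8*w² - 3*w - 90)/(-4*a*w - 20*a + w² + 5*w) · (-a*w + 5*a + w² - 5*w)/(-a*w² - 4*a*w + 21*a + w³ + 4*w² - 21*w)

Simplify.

(w² + w - 30)/(-4*a*w - 28*a + w² + 7*w)

Factor: w³ + 8*w² - 3*w - 90 = (w + 6)·(w + 5)·(w - 3);  -4*a*w - 20*a + w² + 5*w = (-4*a + w)·(w + 5);  -a*w + 5*a + w² - 5*w = (-a + w)·(w - 5);  -a*w² - 4*a*w + 21*a + w³ + 4*w² - 21*w = (-a + w)·(w - 3)·(w + 7)
Cancel the common factors (w + 5), (w - 3), (-a + w).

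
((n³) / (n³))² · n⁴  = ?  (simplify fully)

n⁴

Inside the bracket: 1
Raise to the power 2: 1
Multiply by n⁴: add exponents.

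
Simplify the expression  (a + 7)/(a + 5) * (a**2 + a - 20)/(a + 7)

Factor: a**2 + a - 20 = (a - 4)*(a + 5)
Cancel the common factors (a + 5), (a + 7).

a - 4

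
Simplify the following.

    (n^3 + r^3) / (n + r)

n^3 + r^3 = (n + r)(n^2 - n*r + r^2).

n^2 - n*r + r^2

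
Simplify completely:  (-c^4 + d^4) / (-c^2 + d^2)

Factor d^4 - c^4 and cancel (-c^2 + d^2).

c^2 + d^2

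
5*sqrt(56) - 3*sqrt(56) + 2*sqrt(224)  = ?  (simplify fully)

12*sqrt(14)

5*sqrt(56) = 10*sqrt(14); 3*sqrt(56) = 6*sqrt(14); 2*sqrt(224) = 8*sqrt(14)
Combine: (10 - 6 + 8)·sqrt(14) = 12*sqrt(14)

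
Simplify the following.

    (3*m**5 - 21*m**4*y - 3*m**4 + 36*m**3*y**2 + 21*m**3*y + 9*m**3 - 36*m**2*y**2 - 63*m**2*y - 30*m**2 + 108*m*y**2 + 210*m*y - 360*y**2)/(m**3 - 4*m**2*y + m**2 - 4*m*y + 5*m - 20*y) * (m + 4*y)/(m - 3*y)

3*m**2 + 12*m*y - 6*m - 24*y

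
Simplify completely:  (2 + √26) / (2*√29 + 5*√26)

(-√754 - 2*√29 + 5*√26 + 65)/267

Multiply numerator and denominator by -2*√29 + 5*√26.
Denominator becomes 534; numerator becomes -2*√754 - 4*√29 + 10*√26 + 130.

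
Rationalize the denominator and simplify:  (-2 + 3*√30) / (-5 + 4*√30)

Multiply numerator and denominator by -4*√30 - 5.
Denominator becomes -455; numerator becomes -350 - 7*√30.

(√30 + 50)/65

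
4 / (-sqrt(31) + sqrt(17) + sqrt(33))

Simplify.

Group as (sqrt(17) + sqrt(33)) - sqrt(31); multiply by (sqrt(17) + sqrt(33)) + sqrt(31), then rationalise the remaining surd.

(-76*sqrt(31) + 60*sqrt(33) + 188*sqrt(17) + 8*sqrt(17391))/1883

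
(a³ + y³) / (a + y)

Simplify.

a² - a*y + y²

Factor as (a+b)(a^2-ab+b^2) with a=y, b=a.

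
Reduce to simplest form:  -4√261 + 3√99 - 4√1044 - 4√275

-36*√29 - 11*√11

4√261 = 12*√29; 3√99 = 9*√11; 4√1044 = 24*√29; 4√275 = 20*√11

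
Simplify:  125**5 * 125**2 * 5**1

5**22

125**5 = 5**15; 125**2 = 5**6; 5**1 = 5**1
Combine exponents: 5**22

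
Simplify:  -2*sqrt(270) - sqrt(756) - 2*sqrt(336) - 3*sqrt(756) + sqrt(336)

2*sqrt(270) = 6*sqrt(30); sqrt(756) = 6*sqrt(21); 2*sqrt(336) = 8*sqrt(21); 3*sqrt(756) = 18*sqrt(21); sqrt(336) = 4*sqrt(21)

-28*sqrt(21) - 6*sqrt(30)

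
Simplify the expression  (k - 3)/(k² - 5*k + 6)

Factor: k² - 5*k + 6 = (k - 2)·(k - 3)
Cancel the common factor (k - 3).

1/(k - 2)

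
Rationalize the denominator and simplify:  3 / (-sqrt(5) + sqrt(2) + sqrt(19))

(-33*sqrt(2) - 3*sqrt(190) + 24*sqrt(5) + 18*sqrt(19))/52

Group as (sqrt(2) + sqrt(19)) - sqrt(5); multiply by (sqrt(2) + sqrt(19)) + sqrt(5), then rationalise the remaining surd.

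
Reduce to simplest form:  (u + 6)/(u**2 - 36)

Factor: u**2 - 36 = (u + 6)*(u - 6)
Cancel the common factor (u + 6).

1/(u - 6)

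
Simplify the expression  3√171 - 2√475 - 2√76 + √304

3√171 = 9*√19; 2√475 = 10*√19; 2√76 = 4*√19; √304 = 4*√19
Combine: (9 - 10 - 4 + 4)·√19 = -√19

-√19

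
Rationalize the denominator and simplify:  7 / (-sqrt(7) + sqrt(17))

Multiply numerator and denominator by sqrt(7) + sqrt(17).
Denominator becomes 10; numerator becomes 7*sqrt(7) + 7*sqrt(17).

(7*sqrt(7) + 7*sqrt(17))/10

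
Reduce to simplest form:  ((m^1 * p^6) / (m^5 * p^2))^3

p^12/m^12

Inside the bracket: (m^-4) * p^4
Raise to the power 3: (m^-12) * p^12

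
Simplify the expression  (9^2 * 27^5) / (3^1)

3^18

9^2 = 3^4; 27^5 = 3^15; 3^1 = 3^1
Combine exponents: 3^18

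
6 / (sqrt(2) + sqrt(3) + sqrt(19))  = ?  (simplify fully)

(-27*sqrt(3) - 30*sqrt(2) + 3*sqrt(114) + 21*sqrt(19))/43

Group as (sqrt(3) + sqrt(19)) + sqrt(2); multiply by (sqrt(3) + sqrt(19)) - sqrt(2), then rationalise the remaining surd.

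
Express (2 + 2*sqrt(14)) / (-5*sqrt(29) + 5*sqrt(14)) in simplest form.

Multiply numerator and denominator by 5*sqrt(14) + 5*sqrt(29).
Denominator becomes -375; numerator becomes 10*sqrt(14) + 10*sqrt(29) + 140 + 10*sqrt(406).

(-2*sqrt(406) - 28 - 2*sqrt(29) - 2*sqrt(14))/75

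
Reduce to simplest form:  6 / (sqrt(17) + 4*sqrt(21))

Multiply numerator and denominator by -4*sqrt(21) + sqrt(17).
Denominator becomes -319; numerator becomes -24*sqrt(21) + 6*sqrt(17).

(-6*sqrt(17) + 24*sqrt(21))/319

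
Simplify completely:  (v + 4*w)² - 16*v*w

(v - 4*w)²

Expand the square and combine the 16*v*w term.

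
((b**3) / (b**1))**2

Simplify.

Inside the bracket: b**2
Raise to the power 2: b**4

b**4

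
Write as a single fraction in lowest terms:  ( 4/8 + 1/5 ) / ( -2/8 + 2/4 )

14/5

Numerator: 4/8 + 1/5 = 7/10
Denominator: -2/8 + 2/4 = 1/4
Divide: (7/10) · (4) = 14/5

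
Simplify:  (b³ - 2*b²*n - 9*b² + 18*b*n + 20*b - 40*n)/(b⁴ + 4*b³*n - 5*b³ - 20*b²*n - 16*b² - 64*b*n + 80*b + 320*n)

(b - 2*n)/(b² + 4*b*n + 4*b + 16*n)

Factor: b³ - 2*b²*n - 9*b² + 18*b*n + 20*b - 40*n = (b - 4)·(b - 2*n)·(b - 5);  b⁴ + 4*b³*n - 5*b³ - 20*b²*n - 16*b² - 64*b*n + 80*b + 320*n = (b + 4)·(b - 4)·(b - 5)·(b + 4*n)
Cancel the common factors (b - 4), (b - 5).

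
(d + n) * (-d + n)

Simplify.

Pair the conjugate factors: (n+d)(n-d) = -d^2 + n^2.

-d^2 + n^2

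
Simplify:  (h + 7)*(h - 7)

Difference of squares with P = h, Q = 7.

h^2 - 49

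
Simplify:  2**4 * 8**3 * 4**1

2**15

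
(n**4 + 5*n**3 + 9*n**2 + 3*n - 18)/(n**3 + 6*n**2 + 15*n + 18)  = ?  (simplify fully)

Factor: n**4 + 5*n**3 + 9*n**2 + 3*n - 18 = (n + 3)*(n - 1)*(n**2 + 3*n + 6);  n**3 + 6*n**2 + 15*n + 18 = (n**2 + 3*n + 6)*(n + 3)
Cancel the common factors (n**2 + 3*n + 6), (n + 3).

n - 1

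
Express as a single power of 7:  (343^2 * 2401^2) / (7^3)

343^2 = 7^6; 2401^2 = 7^8; 7^3 = 7^3
Combine exponents: 7^11

7^11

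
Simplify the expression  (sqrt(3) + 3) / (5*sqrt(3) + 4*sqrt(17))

Multiply numerator and denominator by -4*sqrt(17) + 5*sqrt(3).
Denominator becomes -197; numerator becomes -12*sqrt(17) - 4*sqrt(51) + 15 + 15*sqrt(3).

(-15*sqrt(3) - 15 + 4*sqrt(51) + 12*sqrt(17))/197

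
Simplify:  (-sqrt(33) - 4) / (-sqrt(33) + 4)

(8*sqrt(33) + 49)/17

Multiply numerator and denominator by 4 + sqrt(33).
Denominator becomes -17; numerator becomes -49 - 8*sqrt(33).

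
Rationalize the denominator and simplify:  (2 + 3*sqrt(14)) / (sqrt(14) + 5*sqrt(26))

(-21 - sqrt(14) + 5*sqrt(26) + 15*sqrt(91))/318

Multiply numerator and denominator by -5*sqrt(26) + sqrt(14).
Denominator becomes -636; numerator becomes -30*sqrt(91) - 10*sqrt(26) + 2*sqrt(14) + 42.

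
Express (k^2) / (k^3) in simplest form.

Quotient: (k^-1)

1/k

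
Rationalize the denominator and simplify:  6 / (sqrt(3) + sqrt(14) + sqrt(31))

(-30*sqrt(14) - 63*sqrt(3) + 3*sqrt(1302) + 21*sqrt(31))/7

Group as (sqrt(3) + sqrt(14)) + sqrt(31); multiply by (sqrt(3) + sqrt(14)) - sqrt(31), then rationalise the remaining surd.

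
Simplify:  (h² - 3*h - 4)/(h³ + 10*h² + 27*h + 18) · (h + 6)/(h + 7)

(h - 4)/(h² + 10*h + 21)

Factor: h² - 3*h - 4 = (h - 4)·(h + 1);  h³ + 10*h² + 27*h + 18 = (h + 6)·(h + 1)·(h + 3)
Cancel the common factors (h + 6), (h + 1).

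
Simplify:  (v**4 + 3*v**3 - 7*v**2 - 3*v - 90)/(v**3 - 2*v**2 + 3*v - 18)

Factor: v**4 + 3*v**3 - 7*v**2 - 3*v - 90 = (v - 3)*(v + 5)*(v**2 + v + 6);  v**3 - 2*v**2 + 3*v - 18 = (v - 3)*(v**2 + v + 6)
Cancel the common factors (v**2 + v + 6), (v - 3).

v + 5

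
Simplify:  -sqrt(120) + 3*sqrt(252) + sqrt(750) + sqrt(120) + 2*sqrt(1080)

18*sqrt(7) + 17*sqrt(30)

sqrt(120) = 2*sqrt(30); 3*sqrt(252) = 18*sqrt(7); sqrt(750) = 5*sqrt(30); sqrt(120) = 2*sqrt(30); 2*sqrt(1080) = 12*sqrt(30)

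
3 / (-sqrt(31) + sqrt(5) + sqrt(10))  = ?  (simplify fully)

(-24*sqrt(31) - 39*sqrt(10) - 54*sqrt(5) - 15*sqrt(62))/28

Group as (sqrt(5) + sqrt(10)) - sqrt(31); multiply by (sqrt(5) + sqrt(10)) + sqrt(31), then rationalise the remaining surd.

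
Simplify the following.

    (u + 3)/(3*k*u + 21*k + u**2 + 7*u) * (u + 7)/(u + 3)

Factor: 3*k*u + 21*k + u**2 + 7*u = (u + 7)*(3*k + u)
Cancel the common factors (u + 7), (u + 3).

1/(3*k + u)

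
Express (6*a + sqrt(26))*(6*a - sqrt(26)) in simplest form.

(6*a)**2 - (sqrt(26))**2 = 36*a**2 - 26.

36*a**2 - 26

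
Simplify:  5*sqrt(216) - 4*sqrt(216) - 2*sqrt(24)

2*sqrt(6)

5*sqrt(216) = 30*sqrt(6); 4*sqrt(216) = 24*sqrt(6); 2*sqrt(24) = 4*sqrt(6)
Combine: (30 - 24 - 4)·sqrt(6) = 2*sqrt(6)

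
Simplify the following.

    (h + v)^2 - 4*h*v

(h - v)^2

After expansion: h^2 - 2*h*v + v^2 — a perfect-square trinomial.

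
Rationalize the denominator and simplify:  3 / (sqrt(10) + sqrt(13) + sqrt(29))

Group as (sqrt(10) + sqrt(13)) + sqrt(29); multiply by (sqrt(10) + sqrt(13)) - sqrt(29), then rationalise the remaining surd.

(-3*sqrt(3770) - 9*sqrt(29) + 39*sqrt(13) + 48*sqrt(10))/242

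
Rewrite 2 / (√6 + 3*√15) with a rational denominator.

Multiply numerator and denominator by -3*√15 + √6.
Denominator becomes -129; numerator becomes -6*√15 + 2*√6.

(-2*√6 + 6*√15)/129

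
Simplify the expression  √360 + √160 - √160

√360 = 6*√10; √160 = 4*√10; √160 = 4*√10
Combine: (6 + 4 - 4)·√10 = 6*√10

6*√10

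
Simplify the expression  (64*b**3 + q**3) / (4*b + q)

16*b**2 - 4*b*q + q**2

Factor as (a+b)(a**2-ab+b**2) with a=(4*b), b=q.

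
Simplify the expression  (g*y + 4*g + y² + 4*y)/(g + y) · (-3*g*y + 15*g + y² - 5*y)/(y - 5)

-3*g*y - 12*g + y² + 4*y

Factor: g*y + 4*g + y² + 4*y = (g + y)·(y + 4);  -3*g*y + 15*g + y² - 5*y = (-3*g + y)·(y - 5)
Cancel the common factors (y - 5), (g + y).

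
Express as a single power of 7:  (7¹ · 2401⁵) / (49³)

7^15

7¹ = 7^1; 2401⁵ = 7^20; 49³ = 7^6
Combine exponents: 7^15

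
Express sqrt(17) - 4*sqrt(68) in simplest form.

sqrt(17) = sqrt(17); 4*sqrt(68) = 8*sqrt(17)
Combine: (1 - 8)·sqrt(17) = -7*sqrt(17)

-7*sqrt(17)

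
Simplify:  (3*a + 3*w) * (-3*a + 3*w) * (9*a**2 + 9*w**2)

-81*a**4 + 81*w**4

((3*w)+(3*a))((3*w)-(3*a)) = -9*a**2 + 9*w**2; continue pairing.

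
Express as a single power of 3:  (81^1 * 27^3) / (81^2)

81^1 = 3^4; 27^3 = 3^9; 81^2 = 3^8
Combine exponents: 3^5

3^5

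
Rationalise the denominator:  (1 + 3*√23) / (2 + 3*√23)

(-3*√23 + 205)/203

Multiply numerator and denominator by -3*√23 + 2.
Denominator becomes -203; numerator becomes -205 + 3*√23.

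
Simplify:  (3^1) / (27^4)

3^1 = 3^1; 27^4 = 3^12
Combine exponents: 3^(-11)

3^(-11)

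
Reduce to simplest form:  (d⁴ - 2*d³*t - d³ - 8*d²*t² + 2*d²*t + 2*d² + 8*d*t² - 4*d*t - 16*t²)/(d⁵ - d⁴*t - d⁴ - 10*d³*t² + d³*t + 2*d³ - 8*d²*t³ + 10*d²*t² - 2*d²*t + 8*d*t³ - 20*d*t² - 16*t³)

1/(d + t)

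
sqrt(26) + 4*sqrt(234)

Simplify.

sqrt(26) = sqrt(26); 4*sqrt(234) = 12*sqrt(26)
Combine: (1 + 12)·sqrt(26) = 13*sqrt(26)

13*sqrt(26)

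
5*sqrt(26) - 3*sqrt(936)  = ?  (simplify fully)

5*sqrt(26) = 5*sqrt(26); 3*sqrt(936) = 18*sqrt(26)
Combine: (5 - 18)·sqrt(26) = -13*sqrt(26)

-13*sqrt(26)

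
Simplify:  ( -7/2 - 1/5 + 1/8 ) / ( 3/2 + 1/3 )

Numerator: -7/2 - 1/5 + 1/8 = -143/40
Denominator: 3/2 + 1/3 = 11/6
Divide: (-143/40) · (6/11) = -39/20

-39/20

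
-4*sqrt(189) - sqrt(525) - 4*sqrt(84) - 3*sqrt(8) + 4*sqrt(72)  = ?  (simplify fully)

-25*sqrt(21) + 18*sqrt(2)

4*sqrt(189) = 12*sqrt(21); sqrt(525) = 5*sqrt(21); 4*sqrt(84) = 8*sqrt(21); 3*sqrt(8) = 6*sqrt(2); 4*sqrt(72) = 24*sqrt(2)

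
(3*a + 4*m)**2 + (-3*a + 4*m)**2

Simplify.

Binomially expand both and collect terms in (4*m), (3*a).

18*a**2 + 32*m**2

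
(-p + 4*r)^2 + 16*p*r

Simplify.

(p + 4*r)^2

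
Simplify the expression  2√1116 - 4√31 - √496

4*√31

2√1116 = 12*√31; 4√31 = 4*√31; √496 = 4*√31
Combine: (12 - 4 - 4)·√31 = 4*√31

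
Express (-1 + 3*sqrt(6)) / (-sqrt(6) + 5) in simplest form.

Multiply numerator and denominator by sqrt(6) + 5.
Denominator becomes 19; numerator becomes 13 + 14*sqrt(6).

(13 + 14*sqrt(6))/19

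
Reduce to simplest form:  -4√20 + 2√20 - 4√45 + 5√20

-6*√5

4√20 = 8*√5; 2√20 = 4*√5; 4√45 = 12*√5; 5√20 = 10*√5
Combine: (-8 + 4 - 12 + 10)·√5 = -6*√5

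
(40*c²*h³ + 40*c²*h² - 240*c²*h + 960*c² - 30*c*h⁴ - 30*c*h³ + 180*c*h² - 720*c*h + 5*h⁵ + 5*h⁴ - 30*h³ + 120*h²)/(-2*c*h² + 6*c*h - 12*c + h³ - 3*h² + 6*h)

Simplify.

-20*c*h - 80*c + 5*h² + 20*h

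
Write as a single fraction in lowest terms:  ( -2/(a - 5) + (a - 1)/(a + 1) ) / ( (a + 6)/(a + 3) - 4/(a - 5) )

Numerator: -2/(a - 5) + (a - 1)/(a + 1) = (a² - 8*a + 3)/(a² - 4*a - 5)
Denominator: (a + 6)/(a + 3) - 4/(a - 5) = (a² - 3*a - 42)/(a² - 2*a - 15)
Divide: ((a² - 8*a + 3)/(a² - 4*a - 5)) · ((a² - 2*a - 15)/(a² - 3*a - 42)) = (a³ - 5*a² - 21*a + 9)/(a³ - 2*a² - 45*a - 42)

(a³ - 5*a² - 21*a + 9)/(a³ - 2*a² - 45*a - 42)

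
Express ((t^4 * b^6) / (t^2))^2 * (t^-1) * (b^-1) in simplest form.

Inside the bracket: t^2 * b^6
Raise to the power 2: t^4 * b^12
Multiply by (t^-1) * (b^-1): add exponents.

b^11*t^3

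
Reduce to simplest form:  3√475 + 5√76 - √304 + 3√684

39*√19

3√475 = 15*√19; 5√76 = 10*√19; √304 = 4*√19; 3√684 = 18*√19
Combine: (15 + 10 - 4 + 18)·√19 = 39*√19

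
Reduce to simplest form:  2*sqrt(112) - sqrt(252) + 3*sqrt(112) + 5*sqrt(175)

39*sqrt(7)

2*sqrt(112) = 8*sqrt(7); sqrt(252) = 6*sqrt(7); 3*sqrt(112) = 12*sqrt(7); 5*sqrt(175) = 25*sqrt(7)
Combine: (8 - 6 + 12 + 25)·sqrt(7) = 39*sqrt(7)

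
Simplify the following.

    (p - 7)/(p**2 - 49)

1/(p + 7)

Factor: p**2 - 49 = (p + 7)*(p - 7)
Cancel the common factor (p - 7).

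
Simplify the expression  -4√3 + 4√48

4√3 = 4*√3; 4√48 = 16*√3
Combine: (-4 + 16)·√3 = 12*√3

12*√3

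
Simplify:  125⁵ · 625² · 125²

5^29

125⁵ = 5^15; 625² = 5^8; 125² = 5^6
Combine exponents: 5^29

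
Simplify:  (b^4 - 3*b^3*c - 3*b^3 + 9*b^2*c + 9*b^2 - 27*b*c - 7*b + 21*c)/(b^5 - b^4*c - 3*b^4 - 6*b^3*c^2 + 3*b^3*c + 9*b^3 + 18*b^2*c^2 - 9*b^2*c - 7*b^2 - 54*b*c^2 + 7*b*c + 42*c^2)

1/(b + 2*c)

Factor: b^4 - 3*b^3*c - 3*b^3 + 9*b^2*c + 9*b^2 - 27*b*c - 7*b + 21*c = (b - 3*c)*(b^2 - 2*b + 7)*(b - 1);  b^5 - b^4*c - 3*b^4 - 6*b^3*c^2 + 3*b^3*c + 9*b^3 + 18*b^2*c^2 - 9*b^2*c - 7*b^2 - 54*b*c^2 + 7*b*c + 42*c^2 = (b + 2*c)*(b - 3*c)*(b^2 - 2*b + 7)*(b - 1)
Cancel the common factors (b^2 - 2*b + 7), (b - 1), (b - 3*c).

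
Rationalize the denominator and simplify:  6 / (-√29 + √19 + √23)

Group as (√19 + √23) - √29; multiply by (√19 + √23) + √29, then rationalise the remaining surd.

(-78*√29 + 150*√23 + 198*√19 + 12*√12673)/1579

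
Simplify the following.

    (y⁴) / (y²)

y²

Quotient: y²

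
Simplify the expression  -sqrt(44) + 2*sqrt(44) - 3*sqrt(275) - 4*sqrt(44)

-21*sqrt(11)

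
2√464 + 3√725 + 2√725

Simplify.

2√464 = 8*√29; 3√725 = 15*√29; 2√725 = 10*√29
Combine: (8 + 15 + 10)·√29 = 33*√29

33*√29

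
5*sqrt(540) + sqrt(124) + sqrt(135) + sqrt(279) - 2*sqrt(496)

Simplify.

-3*sqrt(31) + 33*sqrt(15)

5*sqrt(540) = 30*sqrt(15); sqrt(124) = 2*sqrt(31); sqrt(135) = 3*sqrt(15); sqrt(279) = 3*sqrt(31); 2*sqrt(496) = 8*sqrt(31)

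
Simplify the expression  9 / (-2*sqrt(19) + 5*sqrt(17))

(18*sqrt(19) + 45*sqrt(17))/349

Multiply numerator and denominator by 2*sqrt(19) + 5*sqrt(17).
Denominator becomes 349; numerator becomes 18*sqrt(19) + 45*sqrt(17).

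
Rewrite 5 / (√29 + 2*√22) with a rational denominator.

Multiply numerator and denominator by -2*√22 + √29.
Denominator becomes -59; numerator becomes -10*√22 + 5*√29.

(-5*√29 + 10*√22)/59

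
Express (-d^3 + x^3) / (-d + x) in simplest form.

d^2 + d*x + x^2

Apply the difference-of-cubes factorisation and cancel (-d + x).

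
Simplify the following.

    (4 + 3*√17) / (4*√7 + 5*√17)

(-12*√119 - 16*√7 + 20*√17 + 255)/313

Multiply numerator and denominator by -4*√7 + 5*√17.
Denominator becomes 313; numerator becomes -12*√119 - 16*√7 + 20*√17 + 255.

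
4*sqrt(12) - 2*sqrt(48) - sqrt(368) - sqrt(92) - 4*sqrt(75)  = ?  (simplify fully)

4*sqrt(12) = 8*sqrt(3); 2*sqrt(48) = 8*sqrt(3); sqrt(368) = 4*sqrt(23); sqrt(92) = 2*sqrt(23); 4*sqrt(75) = 20*sqrt(3)

-20*sqrt(3) - 6*sqrt(23)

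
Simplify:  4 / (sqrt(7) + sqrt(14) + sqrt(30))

(-112*sqrt(15) - 36*sqrt(30) + 92*sqrt(14) + 148*sqrt(7))/311

Group as (sqrt(7) + sqrt(30)) + sqrt(14); multiply by (sqrt(7) + sqrt(30)) - sqrt(14), then rationalise the remaining surd.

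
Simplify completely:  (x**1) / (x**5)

x**(-4)

Quotient: (x**-4)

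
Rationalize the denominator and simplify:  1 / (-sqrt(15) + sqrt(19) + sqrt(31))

(-35*sqrt(15) + 3*sqrt(31) + 27*sqrt(19) + 2*sqrt(8835))/1131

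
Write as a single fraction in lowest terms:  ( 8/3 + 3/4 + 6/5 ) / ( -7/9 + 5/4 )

Numerator: 8/3 + 3/4 + 6/5 = 277/60
Denominator: -7/9 + 5/4 = 17/36
Divide: (277/60) · (36/17) = 831/85

831/85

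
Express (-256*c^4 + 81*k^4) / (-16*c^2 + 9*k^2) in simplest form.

Difference of fourth powers: factor out (-16*c^2 + 9*k^2).

16*c^2 + 9*k^2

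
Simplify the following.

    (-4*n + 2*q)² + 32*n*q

4*(2*n + q)²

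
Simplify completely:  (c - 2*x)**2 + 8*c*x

(c + 2*x)**2

Expand the square and combine the 8*c*x term.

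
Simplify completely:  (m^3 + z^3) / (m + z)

Factor as (a+b)(a^2-ab+b^2) with a=m, b=z.

m^2 - m*z + z^2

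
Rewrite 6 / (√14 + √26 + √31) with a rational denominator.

Group as (√26 + √31) + √14; multiply by (√26 + √31) - √14, then rationalise the remaining surd.

(-24*√2821 + 54*√31 + 114*√26 + 258*√14)/1375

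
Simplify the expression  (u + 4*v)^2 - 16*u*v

(u - 4*v)^2

Expanding gives u^2 - 8*u*v + 16*v^2, a perfect square.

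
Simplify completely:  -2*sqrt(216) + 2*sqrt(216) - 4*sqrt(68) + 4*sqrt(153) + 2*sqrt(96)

4*sqrt(17) + 8*sqrt(6)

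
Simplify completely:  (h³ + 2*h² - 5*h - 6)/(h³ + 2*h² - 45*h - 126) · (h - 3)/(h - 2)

Factor: h³ + 2*h² - 5*h - 6 = (h + 1)·(h - 2)·(h + 3);  h³ + 2*h² - 45*h - 126 = (h + 3)·(h + 6)·(h - 7)
Cancel the common factors (h - 2), (h + 3).

(h² - 2*h - 3)/(h² - h - 42)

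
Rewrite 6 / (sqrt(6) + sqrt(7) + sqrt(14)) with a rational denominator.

Group as (sqrt(7) + sqrt(14)) + sqrt(6); multiply by (sqrt(7) + sqrt(14)) - sqrt(6), then rationalise the remaining surd.

(-168*sqrt(3) - 6*sqrt(14) + 78*sqrt(7) + 90*sqrt(6))/167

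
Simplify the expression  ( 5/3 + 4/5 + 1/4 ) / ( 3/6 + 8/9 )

Numerator: 5/3 + 4/5 + 1/4 = 163/60
Denominator: 3/6 + 8/9 = 25/18
Divide: (163/60) · (18/25) = 489/250

489/250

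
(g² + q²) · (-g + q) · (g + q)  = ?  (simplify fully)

-g⁴ + q⁴

Telescope via difference of squares: (q+g)(q-g) = -g² + q², then repeat with the next factor.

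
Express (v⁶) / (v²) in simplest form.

v⁴

Quotient: v⁴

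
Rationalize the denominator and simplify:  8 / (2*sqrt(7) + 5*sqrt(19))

(-16*sqrt(7) + 40*sqrt(19))/447

Multiply numerator and denominator by -5*sqrt(19) + 2*sqrt(7).
Denominator becomes -447; numerator becomes -40*sqrt(19) + 16*sqrt(7).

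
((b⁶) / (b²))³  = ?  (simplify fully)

Inside the bracket: b⁴
Raise to the power 3: b^12

b^12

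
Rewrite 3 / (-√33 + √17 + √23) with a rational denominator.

Group as (√17 + √23) - √33; multiply by (√17 + √23) + √33, then rationalise the remaining surd.

(-7*√33 + 27*√23 + 39*√17 + 2*√12903)/505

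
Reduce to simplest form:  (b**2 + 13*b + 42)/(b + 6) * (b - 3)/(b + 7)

b - 3

Factor: b**2 + 13*b + 42 = (b + 6)*(b + 7)
Cancel the common factors (b + 6), (b + 7).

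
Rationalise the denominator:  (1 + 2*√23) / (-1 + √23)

(3*√23 + 47)/22

Multiply numerator and denominator by -√23 - 1.
Denominator becomes -22; numerator becomes -47 - 3*√23.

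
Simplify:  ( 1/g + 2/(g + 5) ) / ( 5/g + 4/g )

Numerator: 1/g + 2/(g + 5) = (3*g + 5)/(g² + 5*g)
Denominator: 5/g + 4/g = 9/g
Divide: ((3*g + 5)/(g² + 5*g)) · (g/9) = (3*g + 5)/(9*g + 45)

(3*g + 5)/(9*g + 45)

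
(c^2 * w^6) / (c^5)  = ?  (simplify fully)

w^6/c^3

Quotient: (c^-3) * w^6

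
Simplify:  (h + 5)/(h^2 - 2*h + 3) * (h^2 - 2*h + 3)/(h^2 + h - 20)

Factor: h^2 + h - 20 = (h + 5)*(h - 4)
Cancel the common factors (h^2 - 2*h + 3), (h + 5).

1/(h - 4)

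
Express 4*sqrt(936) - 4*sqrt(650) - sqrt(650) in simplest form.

4*sqrt(936) = 24*sqrt(26); 4*sqrt(650) = 20*sqrt(26); sqrt(650) = 5*sqrt(26)
Combine: (24 - 20 - 5)·sqrt(26) = -sqrt(26)

-sqrt(26)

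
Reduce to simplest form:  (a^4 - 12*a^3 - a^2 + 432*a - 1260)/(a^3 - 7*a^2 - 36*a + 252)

Factor: a^4 - 12*a^3 - a^2 + 432*a - 1260 = (a - 6)*(a + 6)*(a - 7)*(a - 5);  a^3 - 7*a^2 - 36*a + 252 = (a - 6)*(a - 7)*(a + 6)
Cancel the common factors (a + 6), (a - 6), (a - 7).

a - 5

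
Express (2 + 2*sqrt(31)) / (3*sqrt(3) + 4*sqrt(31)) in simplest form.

Multiply numerator and denominator by -3*sqrt(3) + 4*sqrt(31).
Denominator becomes 469; numerator becomes -6*sqrt(93) - 6*sqrt(3) + 8*sqrt(31) + 248.

(-6*sqrt(93) - 6*sqrt(3) + 8*sqrt(31) + 248)/469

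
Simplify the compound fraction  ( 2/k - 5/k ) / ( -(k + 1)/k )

3/(k + 1)

Numerator: 2/k - 5/k = -3/k
Denominator: -(k + 1)/k = (-k - 1)/k
Divide: (-3/k) · (k/(-k - 1)) = 3/(k + 1)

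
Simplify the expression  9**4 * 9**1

3**10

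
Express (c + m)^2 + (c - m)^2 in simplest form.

2*c^2 + 2*m^2

Write as f(c,m) + f(c,-m) and expand.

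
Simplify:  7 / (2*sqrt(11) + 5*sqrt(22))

(-14*sqrt(11) + 35*sqrt(22))/506

Multiply numerator and denominator by -5*sqrt(22) + 2*sqrt(11).
Denominator becomes -506; numerator becomes -35*sqrt(22) + 14*sqrt(11).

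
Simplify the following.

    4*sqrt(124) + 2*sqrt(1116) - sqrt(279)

4*sqrt(124) = 8*sqrt(31); 2*sqrt(1116) = 12*sqrt(31); sqrt(279) = 3*sqrt(31)
Combine: (8 + 12 - 3)·sqrt(31) = 17*sqrt(31)

17*sqrt(31)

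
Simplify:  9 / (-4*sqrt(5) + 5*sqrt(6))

Multiply numerator and denominator by 4*sqrt(5) + 5*sqrt(6).
Denominator becomes 70; numerator becomes 36*sqrt(5) + 45*sqrt(6).

(36*sqrt(5) + 45*sqrt(6))/70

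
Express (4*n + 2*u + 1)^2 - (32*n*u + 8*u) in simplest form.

(4*n - 2*u + 1)^2

Expand the square and combine the (32*n*u + 8*u) term.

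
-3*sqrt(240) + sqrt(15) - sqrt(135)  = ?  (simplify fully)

3*sqrt(240) = 12*sqrt(15); sqrt(15) = sqrt(15); sqrt(135) = 3*sqrt(15)
Combine: (-12 + 1 - 3)·sqrt(15) = -14*sqrt(15)

-14*sqrt(15)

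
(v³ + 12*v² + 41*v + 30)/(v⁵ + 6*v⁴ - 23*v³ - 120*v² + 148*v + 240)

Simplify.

1/(v² - 6*v + 8)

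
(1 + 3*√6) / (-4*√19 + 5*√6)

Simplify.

Multiply numerator and denominator by 5*√6 + 4*√19.
Denominator becomes -154; numerator becomes 5*√6 + 4*√19 + 90 + 12*√114.

(-12*√114 - 90 - 4*√19 - 5*√6)/154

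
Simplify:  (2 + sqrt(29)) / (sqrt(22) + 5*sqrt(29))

(-sqrt(638) - 2*sqrt(22) + 10*sqrt(29) + 145)/703

Multiply numerator and denominator by -sqrt(22) + 5*sqrt(29).
Denominator becomes 703; numerator becomes -sqrt(638) - 2*sqrt(22) + 10*sqrt(29) + 145.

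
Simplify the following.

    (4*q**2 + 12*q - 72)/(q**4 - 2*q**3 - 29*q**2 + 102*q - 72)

Factor: 4*q**2 + 12*q - 72 = 4*(q + 6)*(q - 3);  q**4 - 2*q**3 - 29*q**2 + 102*q - 72 = (q - 3)*(q - 1)*(q - 4)*(q + 6)
Cancel the common factors (q + 6), (q - 3).

4/(q**2 - 5*q + 4)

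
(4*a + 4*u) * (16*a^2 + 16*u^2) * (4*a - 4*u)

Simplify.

Pair the conjugate factors: ((4*a)+(4*u))((4*a)-(4*u)) = 16*a^2 - 16*u^2, then repeat with the next factor.

256*a^4 - 256*u^4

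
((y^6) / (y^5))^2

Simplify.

Inside the bracket: y^1
Raise to the power 2: y^2

y^2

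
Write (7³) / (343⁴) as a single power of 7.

7^(-9)

7³ = 7^3; 343⁴ = 7^12
Combine exponents: 7^(-9)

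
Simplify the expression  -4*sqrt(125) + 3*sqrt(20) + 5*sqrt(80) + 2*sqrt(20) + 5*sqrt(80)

4*sqrt(125) = 20*sqrt(5); 3*sqrt(20) = 6*sqrt(5); 5*sqrt(80) = 20*sqrt(5); 2*sqrt(20) = 4*sqrt(5); 5*sqrt(80) = 20*sqrt(5)
Combine: (-20 + 6 + 20 + 4 + 20)·sqrt(5) = 30*sqrt(5)

30*sqrt(5)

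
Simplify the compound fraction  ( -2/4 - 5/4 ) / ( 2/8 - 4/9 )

9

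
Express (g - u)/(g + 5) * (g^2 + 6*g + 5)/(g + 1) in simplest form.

Factor: g^2 + 6*g + 5 = (g + 1)*(g + 5)
Cancel the common factors (g + 1), (g + 5).

g - u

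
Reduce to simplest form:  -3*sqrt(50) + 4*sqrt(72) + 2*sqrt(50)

19*sqrt(2)

3*sqrt(50) = 15*sqrt(2); 4*sqrt(72) = 24*sqrt(2); 2*sqrt(50) = 10*sqrt(2)
Combine: (-15 + 24 + 10)·sqrt(2) = 19*sqrt(2)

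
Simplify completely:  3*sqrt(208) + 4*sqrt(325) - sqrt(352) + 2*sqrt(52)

3*sqrt(208) = 12*sqrt(13); 4*sqrt(325) = 20*sqrt(13); sqrt(352) = 4*sqrt(22); 2*sqrt(52) = 4*sqrt(13)

-4*sqrt(22) + 36*sqrt(13)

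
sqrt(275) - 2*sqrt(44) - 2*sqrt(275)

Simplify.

-9*sqrt(11)

sqrt(275) = 5*sqrt(11); 2*sqrt(44) = 4*sqrt(11); 2*sqrt(275) = 10*sqrt(11)
Combine: (5 - 4 - 10)·sqrt(11) = -9*sqrt(11)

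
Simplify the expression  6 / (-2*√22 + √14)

Multiply numerator and denominator by √14 + 2*√22.
Denominator becomes -74; numerator becomes 6*√14 + 12*√22.

(-6*√22 - 3*√14)/37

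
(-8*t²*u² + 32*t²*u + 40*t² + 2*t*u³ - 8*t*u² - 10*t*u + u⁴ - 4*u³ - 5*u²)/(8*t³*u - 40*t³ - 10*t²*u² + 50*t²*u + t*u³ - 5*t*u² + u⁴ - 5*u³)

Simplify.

(-u - 1)/(t - u)

Factor: -8*t²*u² + 32*t²*u + 40*t² + 2*t*u³ - 8*t*u² - 10*t*u + u⁴ - 4*u³ - 5*u² = (4*t + u)·(u + 1)·(u - 5)·(-2*t + u);  8*t³*u - 40*t³ - 10*t²*u² + 50*t²*u + t*u³ - 5*t*u² + u⁴ - 5*u³ = (-t + u)·(u - 5)·(4*t + u)·(-2*t + u)
Cancel the common factors (u - 5), (-2*t + u), (4*t + u).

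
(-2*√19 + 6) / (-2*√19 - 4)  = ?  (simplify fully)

Multiply numerator and denominator by -4 + 2*√19.
Denominator becomes -60; numerator becomes -100 + 20*√19.

(-√19 + 5)/3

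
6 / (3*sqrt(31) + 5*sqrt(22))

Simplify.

Multiply numerator and denominator by -5*sqrt(22) + 3*sqrt(31).
Denominator becomes -271; numerator becomes -30*sqrt(22) + 18*sqrt(31).

(-18*sqrt(31) + 30*sqrt(22))/271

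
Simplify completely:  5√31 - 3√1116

-13*√31

5√31 = 5*√31; 3√1116 = 18*√31
Combine: (5 - 18)·√31 = -13*√31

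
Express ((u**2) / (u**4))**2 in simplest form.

u**(-4)

Inside the bracket: (u**-2)
Raise to the power 2: (u**-4)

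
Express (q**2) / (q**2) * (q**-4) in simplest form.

Quotient: 1
Multiply by (q**-4): add exponents.

q**(-4)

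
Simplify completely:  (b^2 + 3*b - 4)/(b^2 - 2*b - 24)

(b - 1)/(b - 6)

Factor: b^2 + 3*b - 4 = (b + 4)*(b - 1);  b^2 - 2*b - 24 = (b - 6)*(b + 4)
Cancel the common factor (b + 4).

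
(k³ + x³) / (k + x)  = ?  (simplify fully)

k² - k*x + x²

Apply the sum-of-cubes factorisation and cancel (k + x).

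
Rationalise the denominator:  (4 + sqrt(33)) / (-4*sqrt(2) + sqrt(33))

16*sqrt(2) + 4*sqrt(33) + 4*sqrt(66) + 33

Multiply numerator and denominator by 4*sqrt(2) + sqrt(33).
Denominator becomes 1; numerator becomes 16*sqrt(2) + 4*sqrt(33) + 4*sqrt(66) + 33.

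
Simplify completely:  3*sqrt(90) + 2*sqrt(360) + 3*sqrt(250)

3*sqrt(90) = 9*sqrt(10); 2*sqrt(360) = 12*sqrt(10); 3*sqrt(250) = 15*sqrt(10)
Combine: (9 + 12 + 15)·sqrt(10) = 36*sqrt(10)

36*sqrt(10)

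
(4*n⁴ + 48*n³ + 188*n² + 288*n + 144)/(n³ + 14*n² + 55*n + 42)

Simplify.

Factor: 4*n⁴ + 48*n³ + 188*n² + 288*n + 144 = 4·(n + 2)·(n + 6)·(n + 1)·(n + 3);  n³ + 14*n² + 55*n + 42 = (n + 1)·(n + 6)·(n + 7)
Cancel the common factors (n + 1), (n + 6).

(4*n² + 20*n + 24)/(n + 7)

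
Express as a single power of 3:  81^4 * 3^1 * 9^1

3^19

81^4 = 3^16; 3^1 = 3^1; 9^1 = 3^2
Combine exponents: 3^19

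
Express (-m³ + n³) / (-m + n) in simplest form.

Factor as (a-b)(a^2+ab+b^2) with a=n, b=m.

m² + m*n + n²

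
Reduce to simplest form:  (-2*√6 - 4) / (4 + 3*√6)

(-10 - 2*√6)/19

Multiply numerator and denominator by -3*√6 + 4.
Denominator becomes -38; numerator becomes 4*√6 + 20.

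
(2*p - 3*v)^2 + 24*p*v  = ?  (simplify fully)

After expansion: 4*p^2 + 12*p*v + 9*v^2 — a perfect-square trinomial.

(2*p + 3*v)^2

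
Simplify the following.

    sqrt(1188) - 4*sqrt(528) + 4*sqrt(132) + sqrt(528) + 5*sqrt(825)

27*sqrt(33)

sqrt(1188) = 6*sqrt(33); 4*sqrt(528) = 16*sqrt(33); 4*sqrt(132) = 8*sqrt(33); sqrt(528) = 4*sqrt(33); 5*sqrt(825) = 25*sqrt(33)
Combine: (6 - 16 + 8 + 4 + 25)·sqrt(33) = 27*sqrt(33)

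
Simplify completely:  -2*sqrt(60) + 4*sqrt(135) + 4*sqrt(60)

2*sqrt(60) = 4*sqrt(15); 4*sqrt(135) = 12*sqrt(15); 4*sqrt(60) = 8*sqrt(15)
Combine: (-4 + 12 + 8)·sqrt(15) = 16*sqrt(15)

16*sqrt(15)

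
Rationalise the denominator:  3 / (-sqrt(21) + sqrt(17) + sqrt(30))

(-39*sqrt(21) + 12*sqrt(30) + 51*sqrt(17) + 9*sqrt(1190))/682

Group as (sqrt(17) + sqrt(30)) - sqrt(21); multiply by (sqrt(17) + sqrt(30)) + sqrt(21), then rationalise the remaining surd.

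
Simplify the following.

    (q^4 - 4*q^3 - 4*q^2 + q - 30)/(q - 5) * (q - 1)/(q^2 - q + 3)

q^2 + q - 2

Factor: q^4 - 4*q^3 - 4*q^2 + q - 30 = (q^2 - q + 3)*(q + 2)*(q - 5)
Cancel the common factors (q^2 - q + 3), (q - 5).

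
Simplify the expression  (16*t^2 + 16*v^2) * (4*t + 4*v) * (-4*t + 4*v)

-256*t^4 + 256*v^4

Pair the conjugate factors: ((4*v)+(4*t))((4*v)-(4*t)) = -16*t^2 + 16*v^2, then repeat with the next factor.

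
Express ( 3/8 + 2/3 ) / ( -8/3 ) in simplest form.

-25/64

Numerator: 3/8 + 2/3 = 25/24
Denominator: -8/3 = -8/3
Divide: (25/24) · (-3/8) = -25/64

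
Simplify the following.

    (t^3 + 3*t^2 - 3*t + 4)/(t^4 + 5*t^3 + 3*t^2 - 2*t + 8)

1/(t + 2)

Factor: t^3 + 3*t^2 - 3*t + 4 = (t^2 - t + 1)*(t + 4);  t^4 + 5*t^3 + 3*t^2 - 2*t + 8 = (t + 2)*(t^2 - t + 1)*(t + 4)
Cancel the common factors (t^2 - t + 1), (t + 4).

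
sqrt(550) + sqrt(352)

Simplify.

sqrt(550) = 5*sqrt(22); sqrt(352) = 4*sqrt(22)
Combine: (5 + 4)·sqrt(22) = 9*sqrt(22)

9*sqrt(22)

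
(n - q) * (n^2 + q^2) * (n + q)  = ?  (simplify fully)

n^4 - q^4

(n+q)(n-q) = n^2 - q^2; continue pairing.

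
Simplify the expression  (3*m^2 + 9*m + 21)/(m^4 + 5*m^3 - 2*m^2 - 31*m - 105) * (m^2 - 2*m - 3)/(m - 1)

(3*m + 3)/(m^2 + 4*m - 5)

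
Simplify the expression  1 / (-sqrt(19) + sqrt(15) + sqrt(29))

(-25*sqrt(19) + 5*sqrt(29) + 33*sqrt(15) + 2*sqrt(8265))/1115

Group as (sqrt(15) + sqrt(29)) - sqrt(19); multiply by (sqrt(15) + sqrt(29)) + sqrt(19), then rationalise the remaining surd.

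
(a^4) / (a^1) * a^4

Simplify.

a^7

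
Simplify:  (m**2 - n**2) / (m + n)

m - n

Difference of squares: factor out (m + n).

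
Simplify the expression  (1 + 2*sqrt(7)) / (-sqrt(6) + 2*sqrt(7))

(sqrt(6) + 2*sqrt(7) + 2*sqrt(42) + 28)/22

Multiply numerator and denominator by sqrt(6) + 2*sqrt(7).
Denominator becomes 22; numerator becomes sqrt(6) + 2*sqrt(7) + 2*sqrt(42) + 28.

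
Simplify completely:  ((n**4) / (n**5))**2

n**(-2)

Inside the bracket: (n**-1)
Raise to the power 2: (n**-2)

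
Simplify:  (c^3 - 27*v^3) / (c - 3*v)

c^2 + 3*c*v + 9*v^2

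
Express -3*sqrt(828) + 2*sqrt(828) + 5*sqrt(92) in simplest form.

4*sqrt(23)

3*sqrt(828) = 18*sqrt(23); 2*sqrt(828) = 12*sqrt(23); 5*sqrt(92) = 10*sqrt(23)
Combine: (-18 + 12 + 10)·sqrt(23) = 4*sqrt(23)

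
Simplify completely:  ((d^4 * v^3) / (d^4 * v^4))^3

v^(-3)

Inside the bracket: (v^-1)
Raise to the power 3: (v^-3)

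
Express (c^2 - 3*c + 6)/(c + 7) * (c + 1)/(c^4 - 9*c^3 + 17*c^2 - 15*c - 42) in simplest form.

Factor: c^4 - 9*c^3 + 17*c^2 - 15*c - 42 = (c - 7)*(c^2 - 3*c + 6)*(c + 1)
Cancel the common factors (c^2 - 3*c + 6), (c + 1).

1/(c^2 - 49)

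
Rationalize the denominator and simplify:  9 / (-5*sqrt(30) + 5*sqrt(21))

(-sqrt(30) - sqrt(21))/5

Multiply numerator and denominator by 5*sqrt(21) + 5*sqrt(30).
Denominator becomes -225; numerator becomes 45*sqrt(21) + 45*sqrt(30).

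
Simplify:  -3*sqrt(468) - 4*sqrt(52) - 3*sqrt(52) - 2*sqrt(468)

-44*sqrt(13)

3*sqrt(468) = 18*sqrt(13); 4*sqrt(52) = 8*sqrt(13); 3*sqrt(52) = 6*sqrt(13); 2*sqrt(468) = 12*sqrt(13)
Combine: (-18 - 8 - 6 - 12)·sqrt(13) = -44*sqrt(13)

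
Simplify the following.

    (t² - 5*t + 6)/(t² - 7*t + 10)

(t - 3)/(t - 5)

Factor: t² - 5*t + 6 = (t - 2)·(t - 3);  t² - 7*t + 10 = (t - 2)·(t - 5)
Cancel the common factor (t - 2).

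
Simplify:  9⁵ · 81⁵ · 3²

9⁵ = 3^10; 81⁵ = 3^20; 3² = 3^2
Combine exponents: 3^32

3^32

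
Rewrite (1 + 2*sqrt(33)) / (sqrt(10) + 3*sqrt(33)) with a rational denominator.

(-2*sqrt(330) - sqrt(10) + 3*sqrt(33) + 198)/287

Multiply numerator and denominator by -sqrt(10) + 3*sqrt(33).
Denominator becomes 287; numerator becomes -2*sqrt(330) - sqrt(10) + 3*sqrt(33) + 198.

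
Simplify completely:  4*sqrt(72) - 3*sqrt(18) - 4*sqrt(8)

7*sqrt(2)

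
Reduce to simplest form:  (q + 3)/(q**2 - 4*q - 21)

Factor: q**2 - 4*q - 21 = (q - 7)*(q + 3)
Cancel the common factor (q + 3).

1/(q - 7)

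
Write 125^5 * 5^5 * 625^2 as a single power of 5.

125^5 = 5^15; 5^5 = 5^5; 625^2 = 5^8
Combine exponents: 5^28

5^28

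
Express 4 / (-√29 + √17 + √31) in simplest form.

Group as (√17 + √31) - √29; multiply by (√17 + √31) + √29, then rationalise the remaining surd.

(-76*√29 + 60*√31 + 172*√17 + 8*√15283)/1747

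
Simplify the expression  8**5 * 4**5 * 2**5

2**30

8**5 = 2**15; 4**5 = 2**10; 2**5 = 2**5
Combine exponents: 2**30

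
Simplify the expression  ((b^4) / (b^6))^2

Inside the bracket: (b^-2)
Raise to the power 2: (b^-4)

b^(-4)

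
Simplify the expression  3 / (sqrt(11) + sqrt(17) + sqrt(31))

Group as (sqrt(17) + sqrt(31)) + sqrt(11); multiply by (sqrt(17) + sqrt(31)) - sqrt(11), then rationalise the remaining surd.

(-6*sqrt(5797) - 9*sqrt(31) + 75*sqrt(17) + 111*sqrt(11))/739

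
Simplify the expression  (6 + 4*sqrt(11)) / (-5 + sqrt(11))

(-13*sqrt(11) - 37)/7

Multiply numerator and denominator by -5 - sqrt(11).
Denominator becomes 14; numerator becomes -26*sqrt(11) - 74.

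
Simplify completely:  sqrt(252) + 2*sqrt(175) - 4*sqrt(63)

4*sqrt(7)

sqrt(252) = 6*sqrt(7); 2*sqrt(175) = 10*sqrt(7); 4*sqrt(63) = 12*sqrt(7)
Combine: (6 + 10 - 12)·sqrt(7) = 4*sqrt(7)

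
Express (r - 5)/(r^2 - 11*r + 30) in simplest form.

Factor: r^2 - 11*r + 30 = (r - 6)*(r - 5)
Cancel the common factor (r - 5).

1/(r - 6)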